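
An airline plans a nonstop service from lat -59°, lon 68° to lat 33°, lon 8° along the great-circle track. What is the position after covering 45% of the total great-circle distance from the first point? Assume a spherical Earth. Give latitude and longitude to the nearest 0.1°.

≈ lat -19.6°, lon 32.4°

Convert each endpoint to a unit vector on the sphere (x = cos φ cos λ, y = cos φ sin λ, z = sin φ).
The central angle between the endpoints is δ = arccos(p₁·p₂) ≈ 1.824 rad (104.5°).
Interpolate at f = 0.45 with slerp weights a = sin((1−f)δ)/sin δ ≈ 0.871, b = sin(fδ)/sin δ ≈ 0.756.
p = a·p₁ + b·p₂ ≈ (0.796, 0.504, -0.335); φ = arcsin(p_z) ≈ -19.57°, λ = atan2(p_y, p_x) ≈ 32.36°.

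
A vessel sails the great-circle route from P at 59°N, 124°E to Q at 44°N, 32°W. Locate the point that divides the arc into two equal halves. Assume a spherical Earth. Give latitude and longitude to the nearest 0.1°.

The haversine formula gives a central angle δ ≈ 1.311 rad (75.1°) between the endpoints.
Interpolate at f = 1/2 with slerp weights a = sin((1−f)δ)/sin δ ≈ 0.631, b = sin(fδ)/sin δ ≈ 0.631.
p = a·p₁ + b·p₂ ≈ (0.203, 0.029, 0.979); φ = arcsin(p_z) ≈ 78.16°, λ = atan2(p_y, p_x) ≈ 8.09°.

≈ 78.2°N, 8.1°E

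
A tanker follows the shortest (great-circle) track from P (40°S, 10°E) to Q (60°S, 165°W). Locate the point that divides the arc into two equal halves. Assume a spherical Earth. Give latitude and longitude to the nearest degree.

≈ (80°S, 1°E)

Write both endpoints as unit vectors p₁, p₂ with components (cos φ cos λ, cos φ sin λ, sin φ).
The central angle between the endpoints is δ = arccos(p₁·p₂) ≈ 1.395 rad (79.9°).
Interpolate at f = 1/2 with slerp weights a = sin((1−f)δ)/sin δ ≈ 0.652, b = sin(fδ)/sin δ ≈ 0.652.
p = a·p₁ + b·p₂ ≈ (0.177, 0.002, -0.984); φ = arcsin(p_z) ≈ -79.80°, λ = atan2(p_y, p_x) ≈ 0.76°.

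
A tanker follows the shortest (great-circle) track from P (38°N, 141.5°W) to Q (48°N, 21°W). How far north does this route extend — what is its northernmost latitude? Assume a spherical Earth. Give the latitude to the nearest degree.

The great circle lies in the plane with unit normal n̂ = (p₁ × p₂)/|p₁ × p₂|.
Here n̂_z ≈ +0.463; the vertex latitude is φ_max = arccos|n̂_z| ≈ 62.4°.
Check via Clairaut: cos φ_max = |cos φ₁| · sin C = cos(38.0°)·sin(36.0°) ≈ 0.463, again giving ≈ 62.4°.

≈ 62°N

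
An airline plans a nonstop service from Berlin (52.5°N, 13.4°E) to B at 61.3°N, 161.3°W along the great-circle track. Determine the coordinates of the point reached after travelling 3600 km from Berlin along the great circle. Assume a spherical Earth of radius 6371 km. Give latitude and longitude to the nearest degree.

The haversine formula gives a central angle δ ≈ 1.154 rad (66.1°) between the endpoints. The total great-circle distance is δ·R ≈ 1.154 × 6371 ≈ 7352 km, so the target fraction is f = 3600/7352 ≈ 0.490.
Interpolate at f ≈ 0.490 with slerp weights a = sin((1−f)δ)/sin δ ≈ 0.608, b = sin(fδ)/sin δ ≈ 0.586.
p = a·p₁ + b·p₂ ≈ (0.093, -0.004, 0.996); φ = arcsin(p_z) ≈ 84.64°, λ = atan2(p_y, p_x) ≈ -2.73°.

≈ 85°N, 3°W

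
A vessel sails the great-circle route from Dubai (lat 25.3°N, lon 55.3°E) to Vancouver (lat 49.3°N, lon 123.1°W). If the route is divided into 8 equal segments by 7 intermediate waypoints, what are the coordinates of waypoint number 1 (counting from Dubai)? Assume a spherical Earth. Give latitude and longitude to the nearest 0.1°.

≈ lat 38.5°N, lon 55.0°E

From cos δ = sin φ₁ sin φ₂ + cos φ₁ cos φ₂ cos Δλ, the central angle is δ ≈ 1.839 rad (105.4°).
Interpolate at f = 1/8 with slerp weights a = sin((1−f)δ)/sin δ ≈ 1.036, b = sin(fδ)/sin δ ≈ 0.236.
p = a·p₁ + b·p₂ ≈ (0.449, 0.641, 0.622); φ = arcsin(p_z) ≈ 38.47°, λ = atan2(p_y, p_x) ≈ 54.99°.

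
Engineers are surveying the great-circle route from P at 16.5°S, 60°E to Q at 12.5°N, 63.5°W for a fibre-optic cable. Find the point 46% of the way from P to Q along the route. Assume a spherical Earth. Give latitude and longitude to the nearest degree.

Write both endpoints as unit vectors p₁, p₂ with components (cos φ cos λ, cos φ sin λ, sin φ).
The central angle between the endpoints is δ = arccos(p₁·p₂) ≈ 2.187 rad (125.3°).
Interpolate at f = 0.46 with slerp weights a = sin((1−f)δ)/sin δ ≈ 1.134, b = sin(fδ)/sin δ ≈ 1.035.
p = a·p₁ + b·p₂ ≈ (0.995, 0.037, -0.098); φ = arcsin(p_z) ≈ -5.62°, λ = atan2(p_y, p_x) ≈ 2.12°.

≈ 6°S, 2°E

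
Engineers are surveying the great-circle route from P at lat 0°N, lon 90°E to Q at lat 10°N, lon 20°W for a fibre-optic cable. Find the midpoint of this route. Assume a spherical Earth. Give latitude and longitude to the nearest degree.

≈ lat 9°N, lon 36°E

Convert each endpoint to a unit vector on the sphere (x = cos φ cos λ, y = cos φ sin λ, z = sin φ).
The central angle between the endpoints is δ = arccos(p₁·p₂) ≈ 1.914 rad (109.7°).
Interpolate at f = 1/2 with slerp weights a = sin((1−f)δ)/sin δ ≈ 0.868, b = sin(fδ)/sin δ ≈ 0.868.
p = a·p₁ + b·p₂ ≈ (0.804, 0.576, 0.151); φ = arcsin(p_z) ≈ 8.67°, λ = atan2(p_y, p_x) ≈ 35.63°.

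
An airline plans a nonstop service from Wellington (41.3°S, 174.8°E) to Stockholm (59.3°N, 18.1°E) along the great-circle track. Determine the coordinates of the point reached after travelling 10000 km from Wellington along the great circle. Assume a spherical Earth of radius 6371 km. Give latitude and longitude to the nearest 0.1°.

≈ (40.0°N, 132.6°E)

From cos δ = sin φ₁ sin φ₂ + cos φ₁ cos φ₂ cos Δλ, the central angle is δ ≈ 2.738 rad (156.9°). The total great-circle distance is δ·R ≈ 2.738 × 6371 ≈ 17446 km, so the target fraction is f = 10000/17446 ≈ 0.573.
Interpolate at f ≈ 0.573 with slerp weights a = sin((1−f)δ)/sin δ ≈ 2.345, b = sin(fδ)/sin δ ≈ 2.548.
p = a·p₁ + b·p₂ ≈ (-0.518, 0.564, 0.643); φ = arcsin(p_z) ≈ 40.04°, λ = atan2(p_y, p_x) ≈ 132.56°.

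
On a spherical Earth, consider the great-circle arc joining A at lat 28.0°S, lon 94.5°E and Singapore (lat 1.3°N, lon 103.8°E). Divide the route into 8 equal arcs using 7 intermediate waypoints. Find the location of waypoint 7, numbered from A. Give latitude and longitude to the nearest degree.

≈ lat 2°S, lon 103°E

Convert each endpoint to a unit vector on the sphere (x = cos φ cos λ, y = cos φ sin λ, z = sin φ).
The central angle between the endpoints is δ = arccos(p₁·p₂) ≈ 0.535 rad (30.6°).
Interpolate at f = 7/8 with slerp weights a = sin((1−f)δ)/sin δ ≈ 0.131, b = sin(fδ)/sin δ ≈ 0.885.
p = a·p₁ + b·p₂ ≈ (-0.220, 0.975, -0.041); φ = arcsin(p_z) ≈ -2.38°, λ = atan2(p_y, p_x) ≈ 102.73°.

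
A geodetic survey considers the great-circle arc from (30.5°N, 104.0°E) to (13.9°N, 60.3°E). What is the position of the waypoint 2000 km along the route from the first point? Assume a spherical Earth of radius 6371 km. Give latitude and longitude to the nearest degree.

≈ (25°N, 85°E)

Convert each endpoint to a unit vector on the sphere (x = cos φ cos λ, y = cos φ sin λ, z = sin φ).
The central angle between the endpoints is δ = arccos(p₁·p₂) ≈ 0.757 rad (43.4°). The total great-circle distance is δ·R ≈ 0.757 × 6371 ≈ 4826 km, so the target fraction is f = 2000/4826 ≈ 0.414.
Interpolate at f ≈ 0.414 with slerp weights a = sin((1−f)δ)/sin δ ≈ 0.625, b = sin(fδ)/sin δ ≈ 0.449.
p = a·p₁ + b·p₂ ≈ (0.086, 0.901, 0.425); φ = arcsin(p_z) ≈ 25.15°, λ = atan2(p_y, p_x) ≈ 84.55°.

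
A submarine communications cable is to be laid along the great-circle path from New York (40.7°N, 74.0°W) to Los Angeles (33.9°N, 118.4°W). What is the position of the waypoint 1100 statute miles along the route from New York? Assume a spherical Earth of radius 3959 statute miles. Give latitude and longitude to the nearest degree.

Write both endpoints as unit vectors p₁, p₂ with components (cos φ cos λ, cos φ sin λ, sin φ).
The central angle between the endpoints is δ = arccos(p₁·p₂) ≈ 0.621 rad (35.6°). The total great-circle distance is δ·R ≈ 0.621 × 3959 ≈ 2459 mi, so the target fraction is f = 1100/2459 ≈ 0.447.
Interpolate at f ≈ 0.447 with slerp weights a = sin((1−f)δ)/sin δ ≈ 0.578, b = sin(fδ)/sin δ ≈ 0.471.
p = a·p₁ + b·p₂ ≈ (-0.065, -0.766, 0.640); φ = arcsin(p_z) ≈ 39.79°, λ = atan2(p_y, p_x) ≈ -94.87°.

≈ 40°N, 95°W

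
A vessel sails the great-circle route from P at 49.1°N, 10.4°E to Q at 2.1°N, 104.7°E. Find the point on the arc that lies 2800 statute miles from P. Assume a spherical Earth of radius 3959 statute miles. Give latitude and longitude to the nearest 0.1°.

Write both endpoints as unit vectors p₁, p₂ with components (cos φ cos λ, cos φ sin λ, sin φ).
The central angle between the endpoints is δ = arccos(p₁·p₂) ≈ 1.592 rad (91.2°). The total great-circle distance is δ·R ≈ 1.592 × 3959 ≈ 6303 mi, so the target fraction is f = 2800/6303 ≈ 0.444.
Interpolate at f ≈ 0.444 with slerp weights a = sin((1−f)δ)/sin δ ≈ 0.774, b = sin(fδ)/sin δ ≈ 0.650.
p = a·p₁ + b·p₂ ≈ (0.334, 0.720, 0.609); φ = arcsin(p_z) ≈ 37.51°, λ = atan2(p_y, p_x) ≈ 65.13°.

≈ 37.5°N, 65.1°E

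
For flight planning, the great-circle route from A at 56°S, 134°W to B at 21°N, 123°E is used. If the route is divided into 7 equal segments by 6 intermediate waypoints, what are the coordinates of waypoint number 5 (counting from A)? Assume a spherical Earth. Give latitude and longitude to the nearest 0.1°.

≈ 5.9°S, 142.0°E

Convert each endpoint to a unit vector on the sphere (x = cos φ cos λ, y = cos φ sin λ, z = sin φ).
The central angle between the endpoints is δ = arccos(p₁·p₂) ≈ 1.998 rad (114.5°).
Interpolate at f = 5/7 with slerp weights a = sin((1−f)δ)/sin δ ≈ 0.594, b = sin(fδ)/sin δ ≈ 1.088.
p = a·p₁ + b·p₂ ≈ (-0.784, 0.613, -0.103); φ = arcsin(p_z) ≈ -5.89°, λ = atan2(p_y, p_x) ≈ 141.98°.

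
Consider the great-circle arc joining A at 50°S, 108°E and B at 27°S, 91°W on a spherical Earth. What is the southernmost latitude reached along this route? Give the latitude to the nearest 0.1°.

≈ 79.0°S

The great circle lies in the plane with unit normal n̂ = (p₁ × p₂)/|p₁ × p₂|.
Here n̂_z ≈ +0.190; the vertex latitude is φ_max = arccos|n̂_z| ≈ 79.0°.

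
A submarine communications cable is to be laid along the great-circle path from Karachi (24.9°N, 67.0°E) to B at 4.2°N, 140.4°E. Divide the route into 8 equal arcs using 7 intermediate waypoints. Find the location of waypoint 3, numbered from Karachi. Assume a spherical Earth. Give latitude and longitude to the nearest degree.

Write both endpoints as unit vectors p₁, p₂ with components (cos φ cos λ, cos φ sin λ, sin φ).
The central angle between the endpoints is δ = arccos(p₁·p₂) ≈ 1.277 rad (73.2°).
Interpolate at f = 3/8 with slerp weights a = sin((1−f)δ)/sin δ ≈ 0.748, b = sin(fδ)/sin δ ≈ 0.481.
p = a·p₁ + b·p₂ ≈ (-0.105, 0.931, 0.350); φ = arcsin(p_z) ≈ 20.50°, λ = atan2(p_y, p_x) ≈ 96.43°.

≈ 21°N, 96°E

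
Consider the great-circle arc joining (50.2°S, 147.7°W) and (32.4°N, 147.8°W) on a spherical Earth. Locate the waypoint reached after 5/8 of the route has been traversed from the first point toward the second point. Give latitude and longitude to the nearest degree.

≈ (1°N, 148°W)

The haversine formula gives a central angle δ ≈ 1.442 rad (82.6°) between the endpoints.
Interpolate at f = 5/8 with slerp weights a = sin((1−f)δ)/sin δ ≈ 0.519, b = sin(fδ)/sin δ ≈ 0.791.
p = a·p₁ + b·p₂ ≈ (-0.846, -0.533, 0.025); φ = arcsin(p_z) ≈ 1.42°, λ = atan2(p_y, p_x) ≈ -147.77°.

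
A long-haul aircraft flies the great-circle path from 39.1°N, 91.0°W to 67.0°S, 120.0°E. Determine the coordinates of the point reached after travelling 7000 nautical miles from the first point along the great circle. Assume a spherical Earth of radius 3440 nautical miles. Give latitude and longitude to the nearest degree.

Convert each endpoint to a unit vector on the sphere (x = cos φ cos λ, y = cos φ sin λ, z = sin φ).
The central angle between the endpoints is δ = arccos(p₁·p₂) ≈ 2.569 rad (147.2°). The total great-circle distance is δ·R ≈ 2.569 × 3440 ≈ 8837 nmi, so the target fraction is f = 7000/8837 ≈ 0.792.
Interpolate at f ≈ 0.792 with slerp weights a = sin((1−f)δ)/sin δ ≈ 0.939, b = sin(fδ)/sin δ ≈ 1.650.
p = a·p₁ + b·p₂ ≈ (-0.335, -0.170, -0.927); φ = arcsin(p_z) ≈ -67.92°, λ = atan2(p_y, p_x) ≈ -153.04°.

≈ 68°S, 153°W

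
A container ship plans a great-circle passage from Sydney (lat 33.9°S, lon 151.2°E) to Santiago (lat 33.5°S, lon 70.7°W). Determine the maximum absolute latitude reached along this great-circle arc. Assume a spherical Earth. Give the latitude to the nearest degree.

The great circle lies in the plane with unit normal n̂ = (p₁ × p₂)/|p₁ × p₂|.
Here n̂_z ≈ +0.472; the vertex latitude is φ_max = arccos|n̂_z| ≈ 61.8°.
Check via Clairaut: cos φ_max = |cos φ₁| · sin C = cos(33.9°)·sin(145.3°) ≈ 0.472, again giving ≈ 61.8°.

≈ 62°S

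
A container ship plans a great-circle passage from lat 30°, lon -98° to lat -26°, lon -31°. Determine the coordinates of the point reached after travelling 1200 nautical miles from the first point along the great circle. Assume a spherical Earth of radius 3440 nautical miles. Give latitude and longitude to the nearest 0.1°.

≈ lat 17.8°, lon -80.7°

Write both endpoints as unit vectors p₁, p₂ with components (cos φ cos λ, cos φ sin λ, sin φ).
The central angle between the endpoints is δ = arccos(p₁·p₂) ≈ 1.486 rad (85.1°). The total great-circle distance is δ·R ≈ 1.486 × 3440 ≈ 5111 nmi, so the target fraction is f = 1200/5111 ≈ 0.235.
Interpolate at f ≈ 0.235 with slerp weights a = sin((1−f)δ)/sin δ ≈ 0.911, b = sin(fδ)/sin δ ≈ 0.343.
p = a·p₁ + b·p₂ ≈ (0.155, -0.940, 0.305); φ = arcsin(p_z) ≈ 17.75°, λ = atan2(p_y, p_x) ≈ -80.66°.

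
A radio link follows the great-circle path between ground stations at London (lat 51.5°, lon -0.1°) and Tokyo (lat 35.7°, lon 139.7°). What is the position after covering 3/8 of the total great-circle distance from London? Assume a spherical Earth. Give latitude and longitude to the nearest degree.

Write both endpoints as unit vectors p₁, p₂ with components (cos φ cos λ, cos φ sin λ, sin φ).
The central angle between the endpoints is δ = arccos(p₁·p₂) ≈ 1.500 rad (86.0°).
Interpolate at f = 3/8 with slerp weights a = sin((1−f)δ)/sin δ ≈ 0.808, b = sin(fδ)/sin δ ≈ 0.535.
p = a·p₁ + b·p₂ ≈ (0.172, 0.280, 0.944); φ = arcsin(p_z) ≈ 70.82°, λ = atan2(p_y, p_x) ≈ 58.45°.

≈ lat 71°, lon 58°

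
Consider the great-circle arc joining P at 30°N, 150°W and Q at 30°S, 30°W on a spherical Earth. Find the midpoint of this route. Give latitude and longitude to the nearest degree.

Convert each endpoint to a unit vector on the sphere (x = cos φ cos λ, y = cos φ sin λ, z = sin φ).
The central angle between the endpoints is δ = arccos(p₁·p₂) ≈ 2.246 rad (128.7°).
Interpolate at f = 1/2 with slerp weights a = sin((1−f)δ)/sin δ ≈ 1.155, b = sin(fδ)/sin δ ≈ 1.155.
p = a·p₁ + b·p₂ ≈ (0.000, -1.000, 0.000); φ = arcsin(p_z) ≈ 0.00°, λ = atan2(p_y, p_x) ≈ -90.00°.

≈ 0°N, 90°W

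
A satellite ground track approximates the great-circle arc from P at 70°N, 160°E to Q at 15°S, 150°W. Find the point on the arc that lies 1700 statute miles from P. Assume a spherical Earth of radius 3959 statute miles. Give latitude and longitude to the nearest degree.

From cos δ = sin φ₁ sin φ₂ + cos φ₁ cos φ₂ cos Δλ, the central angle is δ ≈ 1.602 rad (91.8°). The total great-circle distance is δ·R ≈ 1.602 × 3959 ≈ 6341 mi, so the target fraction is f = 1700/6341 ≈ 0.268.
Interpolate at f ≈ 0.268 with slerp weights a = sin((1−f)δ)/sin δ ≈ 0.922, b = sin(fδ)/sin δ ≈ 0.417.
p = a·p₁ + b·p₂ ≈ (-0.645, -0.093, 0.759); φ = arcsin(p_z) ≈ 49.35°, λ = atan2(p_y, p_x) ≈ -171.77°.

≈ 49°N, 172°W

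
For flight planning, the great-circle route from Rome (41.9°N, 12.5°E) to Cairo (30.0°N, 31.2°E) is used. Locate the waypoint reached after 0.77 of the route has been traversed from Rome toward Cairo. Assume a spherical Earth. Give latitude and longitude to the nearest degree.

≈ (33°N, 27°E)

Convert each endpoint to a unit vector on the sphere (x = cos φ cos λ, y = cos φ sin λ, z = sin φ).
The central angle between the endpoints is δ = arccos(p₁·p₂) ≈ 0.335 rad (19.2°).
Interpolate at f = 0.77 with slerp weights a = sin((1−f)δ)/sin δ ≈ 0.234, b = sin(fδ)/sin δ ≈ 0.776.
p = a·p₁ + b·p₂ ≈ (0.745, 0.386, 0.544); φ = arcsin(p_z) ≈ 32.98°, λ = atan2(p_y, p_x) ≈ 27.38°.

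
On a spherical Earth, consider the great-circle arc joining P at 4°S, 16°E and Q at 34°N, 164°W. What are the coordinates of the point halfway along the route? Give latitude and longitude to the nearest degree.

≈ 71°N, 16°E

The haversine formula gives a central angle δ ≈ 2.618 rad (150.0°) between the endpoints.
Interpolate at f = 1/2 with slerp weights a = sin((1−f)δ)/sin δ ≈ 1.932, b = sin(fδ)/sin δ ≈ 1.932.
p = a·p₁ + b·p₂ ≈ (0.313, 0.090, 0.946); φ = arcsin(p_z) ≈ 71.00°, λ = atan2(p_y, p_x) ≈ 16.00°.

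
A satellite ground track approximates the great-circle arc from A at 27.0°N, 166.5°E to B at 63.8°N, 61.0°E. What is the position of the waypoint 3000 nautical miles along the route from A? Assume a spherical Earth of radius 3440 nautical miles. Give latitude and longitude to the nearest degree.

Convert each endpoint to a unit vector on the sphere (x = cos φ cos λ, y = cos φ sin λ, z = sin φ).
The central angle between the endpoints is δ = arccos(p₁·p₂) ≈ 1.264 rad (72.4°). The total great-circle distance is δ·R ≈ 1.264 × 3440 ≈ 4347 nmi, so the target fraction is f = 3000/4347 ≈ 0.690.
Interpolate at f ≈ 0.690 with slerp weights a = sin((1−f)δ)/sin δ ≈ 0.400, b = sin(fδ)/sin δ ≈ 0.803.
p = a·p₁ + b·p₂ ≈ (-0.175, 0.393, 0.903); φ = arcsin(p_z) ≈ 64.49°, λ = atan2(p_y, p_x) ≈ 113.98°.

≈ 64°N, 114°E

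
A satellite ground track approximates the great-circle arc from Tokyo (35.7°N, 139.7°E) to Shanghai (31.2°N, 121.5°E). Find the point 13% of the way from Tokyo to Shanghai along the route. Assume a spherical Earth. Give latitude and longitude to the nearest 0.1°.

≈ 35.3°N, 137.2°E

Write both endpoints as unit vectors p₁, p₂ with components (cos φ cos λ, cos φ sin λ, sin φ).
The central angle between the endpoints is δ = arccos(p₁·p₂) ≈ 0.276 rad (15.8°).
Interpolate at f = 0.13 with slerp weights a = sin((1−f)δ)/sin δ ≈ 0.873, b = sin(fδ)/sin δ ≈ 0.132.
p = a·p₁ + b·p₂ ≈ (-0.599, 0.554, 0.577); φ = arcsin(p_z) ≈ 35.27°, λ = atan2(p_y, p_x) ≈ 137.23°.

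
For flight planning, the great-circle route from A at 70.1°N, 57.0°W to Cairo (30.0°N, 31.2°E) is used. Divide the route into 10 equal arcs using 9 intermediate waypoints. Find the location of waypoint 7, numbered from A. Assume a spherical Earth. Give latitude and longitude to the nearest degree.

≈ 47°N, 21°E

The haversine formula gives a central angle δ ≈ 1.071 rad (61.4°) between the endpoints.
Interpolate at f = 7/10 with slerp weights a = sin((1−f)δ)/sin δ ≈ 0.360, b = sin(fδ)/sin δ ≈ 0.776.
p = a·p₁ + b·p₂ ≈ (0.642, 0.246, 0.726); φ = arcsin(p_z) ≈ 46.59°, λ = atan2(p_y, p_x) ≈ 20.94°.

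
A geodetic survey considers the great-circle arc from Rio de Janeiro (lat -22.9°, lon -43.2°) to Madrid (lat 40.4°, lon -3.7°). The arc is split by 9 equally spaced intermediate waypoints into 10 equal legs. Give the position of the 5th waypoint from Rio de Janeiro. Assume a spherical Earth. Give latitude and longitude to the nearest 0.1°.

Convert each endpoint to a unit vector on the sphere (x = cos φ cos λ, y = cos φ sin λ, z = sin φ).
The central angle between the endpoints is δ = arccos(p₁·p₂) ≈ 1.277 rad (73.2°).
Interpolate at f = 5/10 with slerp weights a = sin((1−f)δ)/sin δ ≈ 0.623, b = sin(fδ)/sin δ ≈ 0.623.
p = a·p₁ + b·p₂ ≈ (0.891, -0.423, 0.161); φ = arcsin(p_z) ≈ 9.28°, λ = atan2(p_y, p_x) ≈ -25.40°.

≈ lat 9.3°, lon -25.4°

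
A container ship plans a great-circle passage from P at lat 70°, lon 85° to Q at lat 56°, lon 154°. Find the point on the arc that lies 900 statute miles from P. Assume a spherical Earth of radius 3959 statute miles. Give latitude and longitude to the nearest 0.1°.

From cos δ = sin φ₁ sin φ₂ + cos φ₁ cos φ₂ cos Δλ, the central angle is δ ≈ 0.559 rad (32.1°). The total great-circle distance is δ·R ≈ 0.559 × 3959 ≈ 2215 mi, so the target fraction is f = 900/2215 ≈ 0.406.
Interpolate at f ≈ 0.406 with slerp weights a = sin((1−f)δ)/sin δ ≈ 0.614, b = sin(fδ)/sin δ ≈ 0.425.
p = a·p₁ + b·p₂ ≈ (-0.195, 0.313, 0.929); φ = arcsin(p_z) ≈ 68.33°, λ = atan2(p_y, p_x) ≈ 121.91°.

≈ lat 68.3°, lon 121.9°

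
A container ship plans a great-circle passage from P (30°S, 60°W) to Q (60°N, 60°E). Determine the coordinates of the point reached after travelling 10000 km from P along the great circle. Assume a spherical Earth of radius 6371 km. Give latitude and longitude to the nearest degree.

From cos δ = sin φ₁ sin φ₂ + cos φ₁ cos φ₂ cos Δλ, the central angle is δ ≈ 2.278 rad (130.5°). The total great-circle distance is δ·R ≈ 2.278 × 6371 ≈ 14512 km, so the target fraction is f = 10000/14512 ≈ 0.689.
Interpolate at f ≈ 0.689 with slerp weights a = sin((1−f)δ)/sin δ ≈ 0.855, b = sin(fδ)/sin δ ≈ 1.315.
p = a·p₁ + b·p₂ ≈ (0.699, -0.072, 0.711); φ = arcsin(p_z) ≈ 45.34°, λ = atan2(p_y, p_x) ≈ -5.89°.

≈ (45°N, 6°W)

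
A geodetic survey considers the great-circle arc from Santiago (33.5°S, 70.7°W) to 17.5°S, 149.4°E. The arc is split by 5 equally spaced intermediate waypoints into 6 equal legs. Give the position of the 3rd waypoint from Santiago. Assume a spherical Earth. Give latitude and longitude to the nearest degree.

From cos δ = sin φ₁ sin φ₂ + cos φ₁ cos φ₂ cos Δλ, the central angle is δ ≈ 2.029 rad (116.3°).
Interpolate at f = 3/6 with slerp weights a = sin((1−f)δ)/sin δ ≈ 0.947, b = sin(fδ)/sin δ ≈ 0.947.
p = a·p₁ + b·p₂ ≈ (-0.516, -0.286, -0.807); φ = arcsin(p_z) ≈ -53.84°, λ = atan2(p_y, p_x) ≈ -151.06°.

≈ 54°S, 151°W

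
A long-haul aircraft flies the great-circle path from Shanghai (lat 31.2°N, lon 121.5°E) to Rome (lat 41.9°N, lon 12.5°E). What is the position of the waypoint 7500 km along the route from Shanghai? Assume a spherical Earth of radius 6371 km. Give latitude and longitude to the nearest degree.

From cos δ = sin φ₁ sin φ₂ + cos φ₁ cos φ₂ cos Δλ, the central angle is δ ≈ 1.432 rad (82.0°). The total great-circle distance is δ·R ≈ 1.432 × 6371 ≈ 9121 km, so the target fraction is f = 7500/9121 ≈ 0.822.
Interpolate at f ≈ 0.822 with slerp weights a = sin((1−f)δ)/sin δ ≈ 0.254, b = sin(fδ)/sin δ ≈ 0.933.
p = a·p₁ + b·p₂ ≈ (0.564, 0.336, 0.754); φ = arcsin(p_z) ≈ 48.98°, λ = atan2(p_y, p_x) ≈ 30.75°.

≈ lat 49°N, lon 31°E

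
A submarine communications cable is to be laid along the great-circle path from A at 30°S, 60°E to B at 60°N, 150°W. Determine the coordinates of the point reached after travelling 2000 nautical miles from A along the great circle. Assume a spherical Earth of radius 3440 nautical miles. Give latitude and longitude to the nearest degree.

≈ 1°N, 73°E

The haversine formula gives a central angle δ ≈ 2.512 rad (143.9°) between the endpoints. The total great-circle distance is δ·R ≈ 2.512 × 3440 ≈ 8640 nmi, so the target fraction is f = 2000/8640 ≈ 0.231.
Interpolate at f ≈ 0.231 with slerp weights a = sin((1−f)δ)/sin δ ≈ 1.589, b = sin(fδ)/sin δ ≈ 0.932.
p = a·p₁ + b·p₂ ≈ (0.284, 0.959, 0.013); φ = arcsin(p_z) ≈ 0.73°, λ = atan2(p_y, p_x) ≈ 73.48°.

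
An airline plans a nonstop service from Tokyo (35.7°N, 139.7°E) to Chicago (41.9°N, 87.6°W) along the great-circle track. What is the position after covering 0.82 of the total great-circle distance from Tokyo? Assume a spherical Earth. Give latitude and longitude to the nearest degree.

≈ (54°N, 104°W)

Convert each endpoint to a unit vector on the sphere (x = cos φ cos λ, y = cos φ sin λ, z = sin φ).
The central angle between the endpoints is δ = arccos(p₁·p₂) ≈ 1.591 rad (91.2°).
Interpolate at f = 0.82 with slerp weights a = sin((1−f)δ)/sin δ ≈ 0.283, b = sin(fδ)/sin δ ≈ 0.965.
p = a·p₁ + b·p₂ ≈ (-0.145, -0.569, 0.809); φ = arcsin(p_z) ≈ 54.03°, λ = atan2(p_y, p_x) ≈ -104.28°.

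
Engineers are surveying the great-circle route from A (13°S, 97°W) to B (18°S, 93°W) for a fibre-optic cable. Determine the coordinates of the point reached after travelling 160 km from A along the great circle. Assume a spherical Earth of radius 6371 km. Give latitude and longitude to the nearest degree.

≈ (14°S, 96°W)

The haversine formula gives a central angle δ ≈ 0.110 rad (6.3°) between the endpoints. The total great-circle distance is δ·R ≈ 0.110 × 6371 ≈ 702 km, so the target fraction is f = 160/702 ≈ 0.228.
Interpolate at f ≈ 0.228 with slerp weights a = sin((1−f)δ)/sin δ ≈ 0.773, b = sin(fδ)/sin δ ≈ 0.228.
p = a·p₁ + b·p₂ ≈ (-0.103, -0.964, -0.244); φ = arcsin(p_z) ≈ -14.15°, λ = atan2(p_y, p_x) ≈ -96.10°.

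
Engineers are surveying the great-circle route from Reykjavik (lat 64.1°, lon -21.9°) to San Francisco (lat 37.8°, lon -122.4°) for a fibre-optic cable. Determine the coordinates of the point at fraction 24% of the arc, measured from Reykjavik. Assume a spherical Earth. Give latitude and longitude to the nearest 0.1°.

Write both endpoints as unit vectors p₁, p₂ with components (cos φ cos λ, cos φ sin λ, sin φ).
The central angle between the endpoints is δ = arccos(p₁·p₂) ≈ 1.060 rad (60.8°).
Interpolate at f = 0.24 with slerp weights a = sin((1−f)δ)/sin δ ≈ 0.827, b = sin(fδ)/sin δ ≈ 0.289.
p = a·p₁ + b·p₂ ≈ (0.213, -0.327, 0.921); φ = arcsin(p_z) ≈ 67.02°, λ = atan2(p_y, p_x) ≈ -56.94°.

≈ lat 67.0°, lon -56.9°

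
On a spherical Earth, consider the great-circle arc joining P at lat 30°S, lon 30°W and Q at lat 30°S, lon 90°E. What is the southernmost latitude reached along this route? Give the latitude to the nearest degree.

The great circle lies in the plane with unit normal n̂ = (p₁ × p₂)/|p₁ × p₂|.
Here n̂_z ≈ +0.655; the vertex latitude is φ_max = arccos|n̂_z| ≈ 49.1°.
Check via Clairaut: cos φ_max = |cos φ₁| · sin C = cos(30.0°)·sin(130.9°) ≈ 0.655, again giving ≈ 49.1°.

≈ 49°S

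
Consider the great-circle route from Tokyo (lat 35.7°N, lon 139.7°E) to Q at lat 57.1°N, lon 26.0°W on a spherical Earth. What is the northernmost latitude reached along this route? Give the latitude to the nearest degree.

The great circle lies in the plane with unit normal n̂ = (p₁ × p₂)/|p₁ × p₂|.
Here n̂_z ≈ -0.109; the vertex latitude is φ_max = arccos|n̂_z| ≈ 83.7°.
Check via Clairaut: cos φ_max = |cos φ₁| · sin C = cos(35.7°)·sin(7.7°) ≈ 0.109, again giving ≈ 83.7°.

≈ 84°N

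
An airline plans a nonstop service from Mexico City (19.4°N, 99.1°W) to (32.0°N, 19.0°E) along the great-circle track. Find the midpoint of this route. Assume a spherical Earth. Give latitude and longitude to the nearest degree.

≈ (43°N, 45°W)

From cos δ = sin φ₁ sin φ₂ + cos φ₁ cos φ₂ cos Δλ, the central angle is δ ≈ 1.773 rad (101.6°).
Interpolate at f = 1/2 with slerp weights a = sin((1−f)δ)/sin δ ≈ 0.791, b = sin(fδ)/sin δ ≈ 0.791.
p = a·p₁ + b·p₂ ≈ (0.516, -0.518, 0.682); φ = arcsin(p_z) ≈ 42.99°, λ = atan2(p_y, p_x) ≈ -45.11°.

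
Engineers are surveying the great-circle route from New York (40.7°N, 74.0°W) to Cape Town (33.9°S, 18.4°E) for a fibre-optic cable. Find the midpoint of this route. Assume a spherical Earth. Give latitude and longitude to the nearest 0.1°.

≈ 4.9°N, 25.1°W

Write both endpoints as unit vectors p₁, p₂ with components (cos φ cos λ, cos φ sin λ, sin φ).
The central angle between the endpoints is δ = arccos(p₁·p₂) ≈ 1.971 rad (113.0°).
Interpolate at f = 1/2 with slerp weights a = sin((1−f)δ)/sin δ ≈ 0.905, b = sin(fδ)/sin δ ≈ 0.905.
p = a·p₁ + b·p₂ ≈ (0.902, -0.423, 0.085); φ = arcsin(p_z) ≈ 4.90°, λ = atan2(p_y, p_x) ≈ -25.10°.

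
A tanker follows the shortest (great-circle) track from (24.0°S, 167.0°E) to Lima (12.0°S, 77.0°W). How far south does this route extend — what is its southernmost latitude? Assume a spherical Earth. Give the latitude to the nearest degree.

≈ 32°S

The great circle lies in the plane with unit normal n̂ = (p₁ × p₂)/|p₁ × p₂|.
Here n̂_z ≈ +0.844; the vertex latitude is φ_max = arccos|n̂_z| ≈ 32.4°.
Check via Clairaut: cos φ_max = |cos φ₁| · sin C = cos(24.0°)·sin(112.5°) ≈ 0.844, again giving ≈ 32.4°.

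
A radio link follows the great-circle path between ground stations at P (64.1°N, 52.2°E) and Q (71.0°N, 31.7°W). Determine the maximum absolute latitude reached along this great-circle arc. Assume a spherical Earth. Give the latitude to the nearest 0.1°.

The great circle lies in the plane with unit normal n̂ = (p₁ × p₂)/|p₁ × p₂|.
Here n̂_z ≈ -0.282; the vertex latitude is φ_max = arccos|n̂_z| ≈ 73.6°.
Check via Clairaut: cos φ_max = |cos φ₁| · sin C = cos(64.1°)·sin(40.3°) ≈ 0.282, again giving ≈ 73.6°.

≈ 73.6°N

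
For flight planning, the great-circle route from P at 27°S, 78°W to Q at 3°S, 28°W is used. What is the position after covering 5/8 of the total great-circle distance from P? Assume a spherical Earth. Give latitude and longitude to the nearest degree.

≈ 13°S, 45°W

Write both endpoints as unit vectors p₁, p₂ with components (cos φ cos λ, cos φ sin λ, sin φ).
The central angle between the endpoints is δ = arccos(p₁·p₂) ≈ 0.933 rad (53.4°).
Interpolate at f = 5/8 with slerp weights a = sin((1−f)δ)/sin δ ≈ 0.427, b = sin(fδ)/sin δ ≈ 0.685.
p = a·p₁ + b·p₂ ≈ (0.683, -0.693, -0.230); φ = arcsin(p_z) ≈ -13.27°, λ = atan2(p_y, p_x) ≈ -45.41°.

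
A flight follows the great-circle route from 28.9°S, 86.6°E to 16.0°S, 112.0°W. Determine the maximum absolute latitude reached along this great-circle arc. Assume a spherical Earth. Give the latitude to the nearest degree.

≈ 69°S

The great circle lies in the plane with unit normal n̂ = (p₁ × p₂)/|p₁ × p₂|.
Here n̂_z ≈ +0.359; the vertex latitude is φ_max = arccos|n̂_z| ≈ 69.0°.
Check via Clairaut: cos φ_max = |cos φ₁| · sin C = cos(28.9°)·sin(155.8°) ≈ 0.359, again giving ≈ 69.0°.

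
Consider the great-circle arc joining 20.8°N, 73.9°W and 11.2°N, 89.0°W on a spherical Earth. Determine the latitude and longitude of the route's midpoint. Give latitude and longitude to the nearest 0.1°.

From cos δ = sin φ₁ sin φ₂ + cos φ₁ cos φ₂ cos Δλ, the central angle is δ ≈ 0.303 rad (17.4°).
Interpolate at f = 1/2 with slerp weights a = sin((1−f)δ)/sin δ ≈ 0.506, b = sin(fδ)/sin δ ≈ 0.506.
p = a·p₁ + b·p₂ ≈ (0.140, -0.950, 0.278); φ = arcsin(p_z) ≈ 16.13°, λ = atan2(p_y, p_x) ≈ -81.63°.

≈ 16.1°N, 81.6°W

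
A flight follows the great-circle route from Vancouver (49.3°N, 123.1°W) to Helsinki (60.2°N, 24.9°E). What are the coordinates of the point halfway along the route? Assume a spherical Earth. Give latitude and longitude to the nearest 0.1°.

Write both endpoints as unit vectors p₁, p₂ with components (cos φ cos λ, cos φ sin λ, sin φ).
The central angle between the endpoints is δ = arccos(p₁·p₂) ≈ 1.178 rad (67.5°).
Interpolate at f = 1/2 with slerp weights a = sin((1−f)δ)/sin δ ≈ 0.601, b = sin(fδ)/sin δ ≈ 0.601.
p = a·p₁ + b·p₂ ≈ (0.057, -0.203, 0.978); φ = arcsin(p_z) ≈ 77.85°, λ = atan2(p_y, p_x) ≈ -74.31°.

≈ 77.8°N, 74.3°W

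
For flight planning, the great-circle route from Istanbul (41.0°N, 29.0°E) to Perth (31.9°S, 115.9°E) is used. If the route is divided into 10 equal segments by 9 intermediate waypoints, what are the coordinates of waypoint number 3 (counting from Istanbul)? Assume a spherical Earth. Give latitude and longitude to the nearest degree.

Convert each endpoint to a unit vector on the sphere (x = cos φ cos λ, y = cos φ sin λ, z = sin φ).
The central angle between the endpoints is δ = arccos(p₁·p₂) ≈ 1.888 rad (108.2°).
Interpolate at f = 3/10 with slerp weights a = sin((1−f)δ)/sin δ ≈ 1.020, b = sin(fδ)/sin δ ≈ 0.565.
p = a·p₁ + b·p₂ ≈ (0.464, 0.805, 0.371); φ = arcsin(p_z) ≈ 21.76°, λ = atan2(p_y, p_x) ≈ 60.04°.

≈ 22°N, 60°E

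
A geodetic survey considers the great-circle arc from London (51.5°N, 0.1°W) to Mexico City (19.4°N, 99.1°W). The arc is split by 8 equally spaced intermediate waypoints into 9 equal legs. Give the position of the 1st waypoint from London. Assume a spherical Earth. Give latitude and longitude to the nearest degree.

Write both endpoints as unit vectors p₁, p₂ with components (cos φ cos λ, cos φ sin λ, sin φ).
The central angle between the endpoints is δ = arccos(p₁·p₂) ≈ 1.402 rad (80.3°).
Interpolate at f = 1/9 with slerp weights a = sin((1−f)δ)/sin δ ≈ 0.961, b = sin(fδ)/sin δ ≈ 0.157.
p = a·p₁ + b·p₂ ≈ (0.575, -0.148, 0.805); φ = arcsin(p_z) ≈ 53.58°, λ = atan2(p_y, p_x) ≈ -14.40°.

≈ 54°N, 14°W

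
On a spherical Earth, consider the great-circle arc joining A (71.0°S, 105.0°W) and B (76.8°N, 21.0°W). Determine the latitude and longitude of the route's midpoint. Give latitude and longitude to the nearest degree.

≈ (4°N, 72°W)

Convert each endpoint to a unit vector on the sphere (x = cos φ cos λ, y = cos φ sin λ, z = sin φ).
The central angle between the endpoints is δ = arccos(p₁·p₂) ≈ 2.721 rad (155.9°).
Interpolate at f = 1/2 with slerp weights a = sin((1−f)δ)/sin δ ≈ 2.394, b = sin(fδ)/sin δ ≈ 2.394.
p = a·p₁ + b·p₂ ≈ (0.309, -0.949, 0.067); φ = arcsin(p_z) ≈ 3.85°, λ = atan2(p_y, p_x) ≈ -71.98°.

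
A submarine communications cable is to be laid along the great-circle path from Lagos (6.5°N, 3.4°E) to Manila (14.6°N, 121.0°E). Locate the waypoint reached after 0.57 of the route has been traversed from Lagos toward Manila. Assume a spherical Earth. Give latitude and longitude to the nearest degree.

≈ (20°N, 69°E)

Write both endpoints as unit vectors p₁, p₂ with components (cos φ cos λ, cos φ sin λ, sin φ).
The central angle between the endpoints is δ = arccos(p₁·p₂) ≈ 2.001 rad (114.6°).
Interpolate at f = 0.57 with slerp weights a = sin((1−f)δ)/sin δ ≈ 0.834, b = sin(fδ)/sin δ ≈ 1.000.
p = a·p₁ + b·p₂ ≈ (0.329, 0.879, 0.346); φ = arcsin(p_z) ≈ 20.27°, λ = atan2(p_y, p_x) ≈ 69.48°.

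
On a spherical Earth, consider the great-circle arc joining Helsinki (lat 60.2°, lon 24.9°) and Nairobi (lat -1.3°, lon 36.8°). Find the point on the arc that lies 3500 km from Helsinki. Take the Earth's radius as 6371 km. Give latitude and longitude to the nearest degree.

≈ lat 29°, lon 33°

The haversine formula gives a central angle δ ≈ 1.085 rad (62.2°) between the endpoints. The total great-circle distance is δ·R ≈ 1.085 × 6371 ≈ 6916 km, so the target fraction is f = 3500/6916 ≈ 0.506.
Interpolate at f ≈ 0.506 with slerp weights a = sin((1−f)δ)/sin δ ≈ 0.577, b = sin(fδ)/sin δ ≈ 0.590.
p = a·p₁ + b·p₂ ≈ (0.733, 0.474, 0.488); φ = arcsin(p_z) ≈ 29.19°, λ = atan2(p_y, p_x) ≈ 32.91°.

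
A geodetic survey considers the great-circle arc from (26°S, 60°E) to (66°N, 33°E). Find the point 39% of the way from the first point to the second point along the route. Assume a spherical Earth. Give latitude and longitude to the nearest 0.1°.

≈ (10.2°N, 53.5°E)

Convert each endpoint to a unit vector on the sphere (x = cos φ cos λ, y = cos φ sin λ, z = sin φ).
The central angle between the endpoints is δ = arccos(p₁·p₂) ≈ 1.646 rad (94.3°).
Interpolate at f = 0.39 with slerp weights a = sin((1−f)δ)/sin δ ≈ 0.846, b = sin(fδ)/sin δ ≈ 0.600.
p = a·p₁ + b·p₂ ≈ (0.585, 0.791, 0.178); φ = arcsin(p_z) ≈ 10.23°, λ = atan2(p_y, p_x) ≈ 53.53°.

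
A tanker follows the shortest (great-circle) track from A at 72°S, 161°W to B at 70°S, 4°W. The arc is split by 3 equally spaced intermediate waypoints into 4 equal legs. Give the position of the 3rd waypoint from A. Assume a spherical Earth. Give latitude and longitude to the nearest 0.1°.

Convert each endpoint to a unit vector on the sphere (x = cos φ cos λ, y = cos φ sin λ, z = sin φ).
The central angle between the endpoints is δ = arccos(p₁·p₂) ≈ 0.649 rad (37.2°).
Interpolate at f = 3/4 with slerp weights a = sin((1−f)δ)/sin δ ≈ 0.267, b = sin(fδ)/sin δ ≈ 0.774.
p = a·p₁ + b·p₂ ≈ (0.186, -0.045, -0.982); φ = arcsin(p_z) ≈ -78.96°, λ = atan2(p_y, p_x) ≈ -13.71°.

≈ 79.0°S, 13.7°W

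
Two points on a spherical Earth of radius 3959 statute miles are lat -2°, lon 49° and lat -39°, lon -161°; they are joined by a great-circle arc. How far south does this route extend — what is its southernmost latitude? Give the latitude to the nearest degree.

The great circle lies in the plane with unit normal n̂ = (p₁ × p₂)/|p₁ × p₂|.
Here n̂_z ≈ +0.511; the vertex latitude is φ_max = arccos|n̂_z| ≈ 59.2°.

≈ -59°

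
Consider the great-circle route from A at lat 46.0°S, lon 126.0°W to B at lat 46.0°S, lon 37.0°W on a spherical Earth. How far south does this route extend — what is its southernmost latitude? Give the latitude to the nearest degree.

≈ 55°S

The great circle lies in the plane with unit normal n̂ = (p₁ × p₂)/|p₁ × p₂|.
Here n̂_z ≈ +0.567; the vertex latitude is φ_max = arccos|n̂_z| ≈ 55.4°.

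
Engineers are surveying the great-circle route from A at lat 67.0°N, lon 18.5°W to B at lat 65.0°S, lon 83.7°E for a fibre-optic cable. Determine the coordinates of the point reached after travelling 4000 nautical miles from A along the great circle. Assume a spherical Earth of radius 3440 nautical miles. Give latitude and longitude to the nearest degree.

The haversine formula gives a central angle δ ≈ 2.624 rad (150.4°) between the endpoints. The total great-circle distance is δ·R ≈ 2.624 × 3440 ≈ 9028 nmi, so the target fraction is f = 4000/9028 ≈ 0.443.
Interpolate at f ≈ 0.443 with slerp weights a = sin((1−f)δ)/sin δ ≈ 2.010, b = sin(fδ)/sin δ ≈ 1.856.
p = a·p₁ + b·p₂ ≈ (0.831, 0.530, 0.168); φ = arcsin(p_z) ≈ 9.67°, λ = atan2(p_y, p_x) ≈ 32.56°.

≈ lat 10°N, lon 33°E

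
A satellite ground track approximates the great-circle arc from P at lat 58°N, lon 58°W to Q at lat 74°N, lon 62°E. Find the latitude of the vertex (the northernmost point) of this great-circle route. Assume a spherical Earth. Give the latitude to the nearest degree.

≈ 79°N

The great circle lies in the plane with unit normal n̂ = (p₁ × p₂)/|p₁ × p₂|.
Here n̂_z ≈ +0.189; the vertex latitude is φ_max = arccos|n̂_z| ≈ 79.1°.
Check via Clairaut: cos φ_max = |cos φ₁| · sin C = cos(58.0°)·sin(20.9°) ≈ 0.189, again giving ≈ 79.1°.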